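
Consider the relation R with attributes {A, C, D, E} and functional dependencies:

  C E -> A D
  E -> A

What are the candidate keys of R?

(C, E)

Attributes C, E never appear on any right-hand side, so every candidate key must contain {C, E}.
{C, E}⁺ = {A, C, D, E}, which is all of the schema, so {C, E} is the only candidate key.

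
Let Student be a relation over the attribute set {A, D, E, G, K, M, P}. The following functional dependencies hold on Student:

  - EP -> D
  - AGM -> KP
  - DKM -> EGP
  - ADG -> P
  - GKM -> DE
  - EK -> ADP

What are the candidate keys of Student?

{A, G, M}, {D, K, M}, {E, K, M}, {G, K, M}

{A, G, M}⁺: AGM→KP adds K, P; GKM→DE adds D, E → {A, D, E, G, K, M, P}. Minimal: {G, M}⁺ = {G, M}; {A, M}⁺ = {A, M}; {A, G}⁺ = {A, G} — none reach the full schema.
{D, K, M}⁺: DKM→EGP adds E, G, P; EK→ADP adds A → {A, D, E, G, K, M, P}. Minimal: {K, M}⁺ = {K, M}; {D, M}⁺ = {D, M}; {D, K}⁺ = {D, K} — none reach the full schema.
{E, K, M}⁺: EK→ADP adds A, D, P; DKM→EGP adds G → {A, D, E, G, K, M, P}. Minimal: {K, M}⁺ = {K, M}; {E, M}⁺ = {E, M}; {E, K}⁺ = {A, D, E, K, P} — none reach the full schema.
{G, K, M}⁺: GKM→DE adds D, E; EK→ADP adds A, P → {A, D, E, G, K, M, P}. Minimal: {K, M}⁺ = {K, M}; {G, M}⁺ = {G, M}; {G, K}⁺ = {G, K} — none reach the full schema.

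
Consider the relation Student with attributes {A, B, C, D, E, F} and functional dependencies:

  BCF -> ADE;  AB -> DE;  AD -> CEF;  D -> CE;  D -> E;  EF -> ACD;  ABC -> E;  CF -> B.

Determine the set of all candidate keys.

{A, B}⁺: AB→DE adds D, E; AD→CEF adds C, F → {A, B, C, D, E, F}. Minimal: {B}⁺ = {B}; {A}⁺ = {A} — none reach the full schema.
{A, D}⁺: AD→CEF adds C, E, F; CF→B adds B → {A, B, C, D, E, F}. Minimal: {D}⁺ = {C, D, E}; {A}⁺ = {A} — none reach the full schema.
{C, F}⁺: CF→B adds B; BCF→ADE adds A, D, E → {A, B, C, D, E, F}. Minimal: {F}⁺ = {F}; {C}⁺ = {C} — none reach the full schema.
{D, F}⁺: D→CE adds C, E; EF→ACD adds A; CF→B adds B → {A, B, C, D, E, F}. Minimal: {F}⁺ = {F}; {D}⁺ = {C, D, E} — none reach the full schema.
{E, F}⁺: EF→ACD adds A, C, D; CF→B adds B → {A, B, C, D, E, F}. Minimal: {F}⁺ = {F}; {E}⁺ = {E} — none reach the full schema.

{A, B}; {A, D}; {C, F}; {D, F}; {E, F}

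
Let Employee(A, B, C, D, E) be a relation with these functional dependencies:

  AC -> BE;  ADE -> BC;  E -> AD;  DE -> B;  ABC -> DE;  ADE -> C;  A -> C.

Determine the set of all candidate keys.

{A}, {E}

{A}⁺: A→C adds C; AC→BE adds B, E; E→AD adds D → {A, B, C, D, E}.
{E}⁺: E→AD adds A, D; DE→B adds B; ADE→C adds C → {A, B, C, D, E}.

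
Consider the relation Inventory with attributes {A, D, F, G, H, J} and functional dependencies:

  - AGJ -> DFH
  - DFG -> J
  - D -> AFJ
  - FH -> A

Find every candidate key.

Attribute G never appears on the right-hand side of any dependency, so G must belong to every candidate key.
{G}⁺ = {G}, which is not all of the schema, so we must add further attributes.
{D, G}⁺: D→AFJ adds A, F, J; AGJ→DFH adds H → {A, D, F, G, H, J}. Minimal: {G}⁺ = {G}; {D}⁺ = {A, D, F, J} — none reach the full schema.
{A, G, J}⁺: AGJ→DFH adds D, F, H → {A, D, F, G, H, J}. Minimal: {G, J}⁺ = {G, J}; {A, J}⁺ = {A, J}; {A, G}⁺ = {A, G} — none reach the full schema.
{F, G, H, J}⁺: FH→A adds A; AGJ→DFH adds D → {A, D, F, G, H, J}. Minimal: {G, H, J}⁺ = {G, H, J}; {F, H, J}⁺ = {A, F, H, J}; {F, G, J}⁺ = {F, G, J}; … — none reach the full schema.

DG; AGJ; FGHJ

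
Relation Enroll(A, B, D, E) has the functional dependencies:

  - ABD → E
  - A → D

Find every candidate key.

Attributes A, B never appear on any right-hand side, so every candidate key must contain {A, B}.
{A, B}⁺ = {A, B, D, E}, which is all of the schema, so {A, B} is the only candidate key.

{A, B}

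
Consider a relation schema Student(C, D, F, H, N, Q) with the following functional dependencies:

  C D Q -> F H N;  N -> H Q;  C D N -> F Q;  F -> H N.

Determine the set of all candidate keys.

{C, D, F}, {C, D, N}, {C, D, Q}

Attributes C, D never appear on any right-hand side, so every candidate key must contain {C, D}.
{C, D}⁺ = {C, D}, which is not all of the schema, so we must add further attributes.
{C, D, F}⁺: F→HN adds H, N; N→HQ adds Q → {C, D, F, H, N, Q}.
{C, D, N}⁺: N→HQ adds H, Q; CDN→FQ adds F → {C, D, F, H, N, Q}.
{C, D, Q}⁺: CDQ→FHN adds F, H, N → {C, D, F, H, N, Q}.
Any other superkey contains one of these as a subset, so there are no further candidate keys.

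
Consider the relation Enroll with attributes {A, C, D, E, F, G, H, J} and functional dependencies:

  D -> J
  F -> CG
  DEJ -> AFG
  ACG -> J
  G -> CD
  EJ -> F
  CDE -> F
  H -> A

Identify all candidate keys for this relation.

{D, E, H}; {E, F, H}; {E, G, H}; {E, H, J}

Attributes E, H never appear on any right-hand side, so every candidate key must contain {E, H}.
{E, H}⁺ = {A, E, H}, which is not all of the schema, so we must add further attributes.
{D, E, H}⁺: D→J adds J; DEJ→AFG adds A, F, G; G→CD adds C → {A, C, D, E, F, G, H, J}.
{E, F, H}⁺: F→CG adds C, G; G→CD adds D; H→A adds A; D→J adds J → {A, C, D, E, F, G, H, J}.
{E, G, H}⁺: G→CD adds C, D; CDE→F adds F; H→A adds A; D→J adds J → {A, C, D, E, F, G, H, J}.
{E, H, J}⁺: EJ→F adds F; H→A adds A; F→CG adds C, G; G→CD adds D → {A, C, D, E, F, G, H, J}.
Any other superkey contains one of these as a subset, so there are no further candidate keys.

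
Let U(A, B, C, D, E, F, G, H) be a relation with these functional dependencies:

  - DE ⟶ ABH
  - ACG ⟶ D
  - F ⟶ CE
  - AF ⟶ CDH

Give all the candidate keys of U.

Attributes F, G never appear on any right-hand side, so every candidate key must contain {F, G}.
{F, G}⁺ = {C, E, F, G}, which is not all of the schema, so we must add further attributes.
{A, F, G}⁺: F→CE adds C, E; AF→CDH adds D, H; DE→ABH adds B → {A, B, C, D, E, F, G, H}. Minimal: {F, G}⁺ = {C, E, F, G}; {A, G}⁺ = {A, G}; {A, F}⁺ = {A, B, C, D, E, F, H} — none reach the full schema.
{D, F, G}⁺: F→CE adds C, E; DE→ABH adds A, B, H → {A, B, C, D, E, F, G, H}. Minimal: {F, G}⁺ = {C, E, F, G}; {D, G}⁺ = {D, G}; {D, F}⁺ = {A, B, C, D, E, F, H} — none reach the full schema.

(A, F, G), (D, F, G)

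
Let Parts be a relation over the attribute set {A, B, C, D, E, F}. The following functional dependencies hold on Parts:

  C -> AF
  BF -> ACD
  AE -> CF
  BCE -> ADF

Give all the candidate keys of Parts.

Attributes B, E never appear on any right-hand side, so every candidate key must contain {B, E}.
{B, E}⁺ = {B, E}, which is not all of the schema, so we must add further attributes.
{A, B, E}⁺: AE→CF adds C, F; BCE→ADF adds D → {A, B, C, D, E, F}. Minimal: {B, E}⁺ = {B, E}; {A, E}⁺ = {A, C, E, F}; {A, B}⁺ = {A, B} — none reach the full schema.
{B, C, E}⁺: C→AF adds A, F; BF→ACD adds D → {A, B, C, D, E, F}. Minimal: {C, E}⁺ = {A, C, E, F}; {B, E}⁺ = {B, E}; {B, C}⁺ = {A, B, C, D, F} — none reach the full schema.
{B, E, F}⁺: BF→ACD adds A, C, D → {A, B, C, D, E, F}. Minimal: {E, F}⁺ = {E, F}; {B, F}⁺ = {A, B, C, D, F}; {B, E}⁺ = {B, E} — none reach the full schema.

{A, B, E}, {B, C, E}, {B, E, F}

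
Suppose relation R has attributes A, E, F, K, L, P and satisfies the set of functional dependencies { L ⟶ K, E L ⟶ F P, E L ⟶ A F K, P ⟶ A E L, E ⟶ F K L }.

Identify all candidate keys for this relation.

{E}, {P}

{E}⁺: E→FKL adds F, K, L; EL→FP adds P; EL→AFK adds A → {A, E, F, K, L, P}.
{P}⁺: P→AEL adds A, E, L; E→FKL adds F, K → {A, E, F, K, L, P}.
Any other superkey contains one of these as a subset, so there are no further candidate keys.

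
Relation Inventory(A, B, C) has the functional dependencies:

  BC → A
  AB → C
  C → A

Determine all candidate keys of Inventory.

Attribute B never appears on the right-hand side of any dependency, so B must belong to every candidate key.
{B}⁺ = {B}, which is not all of the schema, so we must add further attributes.
{A, B}⁺: AB→C adds C → {A, B, C}.
{B, C}⁺: BC→A adds A → {A, B, C}.

(A, B); (B, C)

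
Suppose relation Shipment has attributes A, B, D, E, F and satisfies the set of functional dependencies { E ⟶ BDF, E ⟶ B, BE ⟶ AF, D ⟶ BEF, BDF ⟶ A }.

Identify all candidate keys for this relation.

{D}, {E}

{D}⁺: D→BEF adds B, E, F; BDF→A adds A → {A, B, D, E, F}.
{E}⁺: E→BDF adds B, D, F; BE→AF adds A → {A, B, D, E, F}.
Any other superkey contains one of these as a subset, so there are no further candidate keys.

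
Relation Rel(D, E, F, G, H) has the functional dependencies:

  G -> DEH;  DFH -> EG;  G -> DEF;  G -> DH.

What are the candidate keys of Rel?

{G}⁺: G→DEH adds D, E, H; G→DEF adds F → {D, E, F, G, H}.
{D, F, H}⁺: DFH→EG adds E, G → {D, E, F, G, H}.

{G}; {D, F, H}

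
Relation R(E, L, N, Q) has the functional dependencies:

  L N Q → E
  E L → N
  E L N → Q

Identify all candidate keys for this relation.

{E, L}, {L, N, Q}

{E, L}⁺: EL→N adds N; ELN→Q adds Q → {E, L, N, Q}.
{L, N, Q}⁺: LNQ→E adds E → {E, L, N, Q}.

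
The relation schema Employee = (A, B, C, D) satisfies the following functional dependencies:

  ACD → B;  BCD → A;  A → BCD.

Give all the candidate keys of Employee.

{A}⁺: A→BCD adds B, C, D → {A, B, C, D}.
{B, C, D}⁺: BCD→A adds A → {A, B, C, D}.
Any other superkey contains one of these as a subset, so there are no further candidate keys.

{A}, {B, C, D}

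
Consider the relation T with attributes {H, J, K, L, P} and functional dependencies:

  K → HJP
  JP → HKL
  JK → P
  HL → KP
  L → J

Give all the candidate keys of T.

{K}; {H, L}; {J, P}; {L, P}

{K}⁺: K→HJP adds H, J, P; JP→HKL adds L → {H, J, K, L, P}.
{H, L}⁺: HL→KP adds K, P; L→J adds J → {H, J, K, L, P}.
{J, P}⁺: JP→HKL adds H, K, L → {H, J, K, L, P}.
{L, P}⁺: L→J adds J; JP→HKL adds H, K → {H, J, K, L, P}.
Any other superkey contains one of these as a subset, so there are no further candidate keys.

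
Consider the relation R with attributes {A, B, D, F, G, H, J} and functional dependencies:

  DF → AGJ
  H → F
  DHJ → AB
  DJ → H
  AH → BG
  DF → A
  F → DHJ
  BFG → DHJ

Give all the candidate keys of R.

{F}⁺: F→DHJ adds D, H, J; DF→AGJ adds A, G; DHJ→AB adds B → {A, B, D, F, G, H, J}.
{H}⁺: H→F adds F; F→DHJ adds D, J; DF→AGJ adds A, G; DHJ→AB adds B → {A, B, D, F, G, H, J}.
{D, J}⁺: DJ→H adds H; H→F adds F; DHJ→AB adds A, B; AH→BG adds G → {A, B, D, F, G, H, J}. Minimal: {J}⁺ = {J}; {D}⁺ = {D} — none reach the full schema.

{F}; {H}; {D, J}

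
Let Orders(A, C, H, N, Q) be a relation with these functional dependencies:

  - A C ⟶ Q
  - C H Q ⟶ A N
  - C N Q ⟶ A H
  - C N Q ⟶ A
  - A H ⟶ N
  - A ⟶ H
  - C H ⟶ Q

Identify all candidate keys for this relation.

{A, C}⁺: AC→Q adds Q; A→H adds H; CHQ→AN adds N → {A, C, H, N, Q}. Minimal: {C}⁺ = {C}; {A}⁺ = {A, H, N} — none reach the full schema.
{C, H}⁺: CH→Q adds Q; CHQ→AN adds A, N → {A, C, H, N, Q}. Minimal: {H}⁺ = {H}; {C}⁺ = {C} — none reach the full schema.
{C, N, Q}⁺: CNQ→AH adds A, H → {A, C, H, N, Q}. Minimal: {N, Q}⁺ = {N, Q}; {C, Q}⁺ = {C, Q}; {C, N}⁺ = {C, N} — none reach the full schema.
Any other superkey contains one of these as a subset, so there are no further candidate keys.

{A, C}; {C, H}; {C, N, Q}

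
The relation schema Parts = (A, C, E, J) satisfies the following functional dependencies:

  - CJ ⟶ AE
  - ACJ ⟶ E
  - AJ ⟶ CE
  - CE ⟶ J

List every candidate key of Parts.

(A, J), (C, E), (C, J)

{A, J}⁺: AJ→CE adds C, E → {A, C, E, J}. Minimal: {J}⁺ = {J}; {A}⁺ = {A} — none reach the full schema.
{C, E}⁺: CE→J adds J; CJ→AE adds A → {A, C, E, J}. Minimal: {E}⁺ = {E}; {C}⁺ = {C} — none reach the full schema.
{C, J}⁺: CJ→AE adds A, E → {A, C, E, J}. Minimal: {J}⁺ = {J}; {C}⁺ = {C} — none reach the full schema.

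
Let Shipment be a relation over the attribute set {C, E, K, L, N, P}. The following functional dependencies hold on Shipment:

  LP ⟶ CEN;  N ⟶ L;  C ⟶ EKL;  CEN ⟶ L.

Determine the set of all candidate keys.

Attribute P never appears on the right-hand side of any dependency, so P must belong to every candidate key.
{P}⁺ = {P}, which is not all of the schema, so we must add further attributes.
{C, P}⁺: C→EKL adds E, K, L; LP→CEN adds N → {C, E, K, L, N, P}. Minimal: {P}⁺ = {P}; {C}⁺ = {C, E, K, L} — none reach the full schema.
{L, P}⁺: LP→CEN adds C, E, N; C→EKL adds K → {C, E, K, L, N, P}. Minimal: {P}⁺ = {P}; {L}⁺ = {L} — none reach the full schema.
{N, P}⁺: N→L adds L; LP→CEN adds C, E; C→EKL adds K → {C, E, K, L, N, P}. Minimal: {P}⁺ = {P}; {N}⁺ = {L, N} — none reach the full schema.
Any other superkey contains one of these as a subset, so there are no further candidate keys.

{C, P}, {L, P}, {N, P}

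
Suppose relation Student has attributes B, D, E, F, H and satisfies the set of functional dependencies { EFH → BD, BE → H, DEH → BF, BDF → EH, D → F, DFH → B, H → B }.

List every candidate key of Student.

{B, D}⁺: D→F adds F; BDF→EH adds E, H → {B, D, E, F, H}. Minimal: {D}⁺ = {D, F}; {B}⁺ = {B} — none reach the full schema.
{D, H}⁺: D→F adds F; DFH→B adds B; BDF→EH adds E → {B, D, E, F, H}. Minimal: {H}⁺ = {B, H}; {D}⁺ = {D, F} — none reach the full schema.
{B, E, F}⁺: BE→H adds H; EFH→BD adds D → {B, D, E, F, H}. Minimal: {E, F}⁺ = {E, F}; {B, F}⁺ = {B, F}; {B, E}⁺ = {B, E, H} — none reach the full schema.
{E, F, H}⁺: EFH→BD adds B, D → {B, D, E, F, H}. Minimal: {F, H}⁺ = {B, F, H}; {E, H}⁺ = {B, E, H}; {E, F}⁺ = {E, F} — none reach the full schema.

{B, D}; {D, H}; {B, E, F}; {E, F, H}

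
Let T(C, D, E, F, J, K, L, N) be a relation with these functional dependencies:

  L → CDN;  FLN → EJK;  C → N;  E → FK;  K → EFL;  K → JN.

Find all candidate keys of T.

{E}, {K}, {F, L}

{E}⁺: E→FK adds F, K; K→EFL adds L; K→JN adds J, N; L→CDN adds C, D → {C, D, E, F, J, K, L, N}.
{K}⁺: K→EFL adds E, F, L; K→JN adds J, N; L→CDN adds C, D → {C, D, E, F, J, K, L, N}.
{F, L}⁺: L→CDN adds C, D, N; FLN→EJK adds E, J, K → {C, D, E, F, J, K, L, N}. Minimal: {L}⁺ = {C, D, L, N}; {F}⁺ = {F} — none reach the full schema.
Any other superkey contains one of these as a subset, so there are no further candidate keys.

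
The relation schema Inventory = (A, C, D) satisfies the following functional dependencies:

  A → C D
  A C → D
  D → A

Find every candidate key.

A, D

{A}⁺: A→CD adds C, D → {A, C, D}.
{D}⁺: D→A adds A; A→CD adds C → {A, C, D}.
Any other superkey contains one of these as a subset, so there are no further candidate keys.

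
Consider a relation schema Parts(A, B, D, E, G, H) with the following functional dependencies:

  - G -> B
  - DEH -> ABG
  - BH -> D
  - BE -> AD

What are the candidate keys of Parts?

(B, E, H), (D, E, H), (E, G, H)

Attributes E, H never appear on any right-hand side, so every candidate key must contain {E, H}.
{E, H}⁺ = {E, H}, which is not all of the schema, so we must add further attributes.
{B, E, H}⁺: BH→D adds D; BE→AD adds A; DEH→ABG adds G → {A, B, D, E, G, H}.
{D, E, H}⁺: DEH→ABG adds A, B, G → {A, B, D, E, G, H}.
{E, G, H}⁺: G→B adds B; BH→D adds D; BE→AD adds A → {A, B, D, E, G, H}.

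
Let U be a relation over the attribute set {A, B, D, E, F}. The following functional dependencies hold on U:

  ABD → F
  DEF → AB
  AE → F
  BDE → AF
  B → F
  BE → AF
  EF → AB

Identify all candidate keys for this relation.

(A, D, E), (B, D, E), (D, E, F)

Attributes D, E never appear on any right-hand side, so every candidate key must contain {D, E}.
{D, E}⁺ = {D, E}, which is not all of the schema, so we must add further attributes.
{A, D, E}⁺: AE→F adds F; EF→AB adds B → {A, B, D, E, F}.
{B, D, E}⁺: BDE→AF adds A, F → {A, B, D, E, F}.
{D, E, F}⁺: DEF→AB adds A, B → {A, B, D, E, F}.
Any other superkey contains one of these as a subset, so there are no further candidate keys.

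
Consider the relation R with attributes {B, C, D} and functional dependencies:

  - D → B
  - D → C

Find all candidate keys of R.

{D}⁺: D→B adds B; D→C adds C → {B, C, D}.

{D}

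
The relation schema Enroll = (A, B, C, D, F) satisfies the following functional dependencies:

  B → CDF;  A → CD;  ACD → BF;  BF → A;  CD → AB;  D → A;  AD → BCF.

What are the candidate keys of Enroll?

{A}, {B}, {D}

{A}⁺: A→CD adds C, D; ACD→BF adds B, F → {A, B, C, D, F}.
{B}⁺: B→CDF adds C, D, F; BF→A adds A → {A, B, C, D, F}.
{D}⁺: D→A adds A; AD→BCF adds B, C, F → {A, B, C, D, F}.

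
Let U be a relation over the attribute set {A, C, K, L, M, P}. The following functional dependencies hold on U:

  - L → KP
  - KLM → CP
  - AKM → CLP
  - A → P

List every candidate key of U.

{A, K, M}⁺: AKM→CLP adds C, L, P → {A, C, K, L, M, P}. Minimal: {K, M}⁺ = {K, M}; {A, M}⁺ = {A, M, P}; {A, K}⁺ = {A, K, P} — none reach the full schema.
{A, L, M}⁺: L→KP adds K, P; KLM→CP adds C → {A, C, K, L, M, P}. Minimal: {L, M}⁺ = {C, K, L, M, P}; {A, M}⁺ = {A, M, P}; {A, L}⁺ = {A, K, L, P} — none reach the full schema.

AKM, ALM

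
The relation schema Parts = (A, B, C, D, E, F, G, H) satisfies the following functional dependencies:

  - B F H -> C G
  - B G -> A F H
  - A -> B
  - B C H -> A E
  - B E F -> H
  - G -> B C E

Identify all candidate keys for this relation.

{D, G}⁺: G→BCE adds B, C, E; BG→AFH adds A, F, H → {A, B, C, D, E, F, G, H}. Minimal: {G}⁺ = {A, B, C, E, F, G, H}; {D}⁺ = {D} — none reach the full schema.
{A, D, E, F}⁺: A→B adds B; BEF→H adds H; BFH→CG adds C, G → {A, B, C, D, E, F, G, H}. Minimal: {D, E, F}⁺ = {D, E, F}; {A, E, F}⁺ = {A, B, C, E, F, G, H}; {A, D, F}⁺ = {A, B, D, F}; … — none reach the full schema.
{A, D, F, H}⁺: A→B adds B; BFH→CG adds C, G; BCH→AE adds E → {A, B, C, D, E, F, G, H}. Minimal: {D, F, H}⁺ = {D, F, H}; {A, F, H}⁺ = {A, B, C, E, F, G, H}; {A, D, H}⁺ = {A, B, D, H}; … — none reach the full schema.
{B, D, E, F}⁺: BEF→H adds H; BFH→CG adds C, G; BG→AFH adds A → {A, B, C, D, E, F, G, H}. Minimal: {D, E, F}⁺ = {D, E, F}; {B, E, F}⁺ = {A, B, C, E, F, G, H}; {B, D, F}⁺ = {B, D, F}; … — none reach the full schema.
{B, D, F, H}⁺: BFH→CG adds C, G; BG→AFH adds A; BCH→AE adds E → {A, B, C, D, E, F, G, H}. Minimal: {D, F, H}⁺ = {D, F, H}; {B, F, H}⁺ = {A, B, C, E, F, G, H}; {B, D, H}⁺ = {B, D, H}; … — none reach the full schema.

{D, G}, {A, D, E, F}, {A, D, F, H}, {B, D, E, F}, {B, D, F, H}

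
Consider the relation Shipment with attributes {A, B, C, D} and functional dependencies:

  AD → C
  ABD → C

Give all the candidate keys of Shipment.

{A, B, D}

Attributes A, B, D never appear on any right-hand side, so every candidate key must contain {A, B, D}.
{A, B, D}⁺ = {A, B, C, D}, which is all of the schema, so {A, B, D} is the only candidate key.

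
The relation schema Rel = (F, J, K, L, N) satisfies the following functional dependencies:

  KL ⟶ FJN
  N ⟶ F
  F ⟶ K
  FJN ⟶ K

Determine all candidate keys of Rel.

FL, KL, LN

Attribute L never appears on the right-hand side of any dependency, so L must belong to every candidate key.
{L}⁺ = {L}, which is not all of the schema, so we must add further attributes.
{F, L}⁺: F→K adds K; KL→FJN adds J, N → {F, J, K, L, N}. Minimal: {L}⁺ = {L}; {F}⁺ = {F, K} — none reach the full schema.
{K, L}⁺: KL→FJN adds F, J, N → {F, J, K, L, N}. Minimal: {L}⁺ = {L}; {K}⁺ = {K} — none reach the full schema.
{L, N}⁺: N→F adds F; F→K adds K; KL→FJN adds J → {F, J, K, L, N}. Minimal: {N}⁺ = {F, K, N}; {L}⁺ = {L} — none reach the full schema.
Any other superkey contains one of these as a subset, so there are no further candidate keys.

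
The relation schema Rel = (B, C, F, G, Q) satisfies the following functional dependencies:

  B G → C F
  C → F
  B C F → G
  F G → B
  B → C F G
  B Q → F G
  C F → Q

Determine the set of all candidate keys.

B, CG, FG

{B}⁺: B→CFG adds C, F, G; CF→Q adds Q → {B, C, F, G, Q}.
{C, G}⁺: C→F adds F; FG→B adds B; CF→Q adds Q → {B, C, F, G, Q}.
{F, G}⁺: FG→B adds B; B→CFG adds C; CF→Q adds Q → {B, C, F, G, Q}.
Any other superkey contains one of these as a subset, so there are no further candidate keys.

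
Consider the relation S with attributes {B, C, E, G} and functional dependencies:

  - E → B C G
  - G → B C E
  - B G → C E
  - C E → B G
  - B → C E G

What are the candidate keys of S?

{B}⁺: B→CEG adds C, E, G → {B, C, E, G}.
{E}⁺: E→BCG adds B, C, G → {B, C, E, G}.
{G}⁺: G→BCE adds B, C, E → {B, C, E, G}.

{B}; {E}; {G}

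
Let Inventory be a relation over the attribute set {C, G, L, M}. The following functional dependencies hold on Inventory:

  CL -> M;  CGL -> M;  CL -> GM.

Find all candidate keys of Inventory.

{C, L}

{C, L}⁺: CL→M adds M; CL→GM adds G → {C, G, L, M}. Minimal: {L}⁺ = {L}; {C}⁺ = {C} — none reach the full schema.
No other minimal superkey exists.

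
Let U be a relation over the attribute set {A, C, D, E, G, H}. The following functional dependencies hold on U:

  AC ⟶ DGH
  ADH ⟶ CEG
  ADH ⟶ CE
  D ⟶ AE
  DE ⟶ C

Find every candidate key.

{D}⁺: D→AE adds A, E; DE→C adds C; AC→DGH adds G, H → {A, C, D, E, G, H}.
{A, C}⁺: AC→DGH adds D, G, H; ADH→CEG adds E → {A, C, D, E, G, H}. Minimal: {C}⁺ = {C}; {A}⁺ = {A} — none reach the full schema.

D; AC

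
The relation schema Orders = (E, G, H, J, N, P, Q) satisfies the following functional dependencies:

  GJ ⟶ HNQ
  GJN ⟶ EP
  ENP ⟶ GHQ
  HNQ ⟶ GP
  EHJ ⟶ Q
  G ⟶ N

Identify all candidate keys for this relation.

GJ; EHJN; EJNP; HJNQ

Attribute J never appears on the right-hand side of any dependency, so J must belong to every candidate key.
{J}⁺ = {J}, which is not all of the schema, so we must add further attributes.
{G, J}⁺: GJ→HNQ adds H, N, Q; GJN→EP adds E, P → {E, G, H, J, N, P, Q}. Minimal: {J}⁺ = {J}; {G}⁺ = {G, N} — none reach the full schema.
{E, H, J, N}⁺: EHJ→Q adds Q; HNQ→GP adds G, P → {E, G, H, J, N, P, Q}. Minimal: {H, J, N}⁺ = {H, J, N}; {E, J, N}⁺ = {E, J, N}; {E, H, N}⁺ = {E, H, N}; … — none reach the full schema.
{E, J, N, P}⁺: ENP→GHQ adds G, H, Q → {E, G, H, J, N, P, Q}. Minimal: {J, N, P}⁺ = {J, N, P}; {E, N, P}⁺ = {E, G, H, N, P, Q}; {E, J, P}⁺ = {E, J, P}; … — none reach the full schema.
{H, J, N, Q}⁺: HNQ→GP adds G, P; GJN→EP adds E → {E, G, H, J, N, P, Q}. Minimal: {J, N, Q}⁺ = {J, N, Q}; {H, N, Q}⁺ = {G, H, N, P, Q}; {H, J, Q}⁺ = {H, J, Q}; … — none reach the full schema.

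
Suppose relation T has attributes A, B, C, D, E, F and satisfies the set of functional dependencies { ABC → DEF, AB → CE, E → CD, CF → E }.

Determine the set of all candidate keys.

{A, B}

Attributes A, B never appear on any right-hand side, so every candidate key must contain {A, B}.
{A, B}⁺ = {A, B, C, D, E, F}, which is all of the schema, so {A, B} is the only candidate key.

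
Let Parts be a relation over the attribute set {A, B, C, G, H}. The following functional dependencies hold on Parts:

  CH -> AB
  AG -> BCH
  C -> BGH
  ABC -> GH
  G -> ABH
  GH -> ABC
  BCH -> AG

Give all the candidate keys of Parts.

{C}⁺: C→BGH adds B, G, H; G→ABH adds A → {A, B, C, G, H}.
{G}⁺: G→ABH adds A, B, H; GH→ABC adds C → {A, B, C, G, H}.

C; G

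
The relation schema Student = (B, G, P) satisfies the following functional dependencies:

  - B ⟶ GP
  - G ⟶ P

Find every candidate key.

Attribute B never appears on the right-hand side of any dependency, so B must belong to every candidate key.
{B}⁺ = {B, G, P}, which is all of the schema, so {B} is the only candidate key.

{B}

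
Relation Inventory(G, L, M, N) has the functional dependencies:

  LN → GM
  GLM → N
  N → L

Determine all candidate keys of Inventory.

{N}, {G, L, M}

{N}⁺: N→L adds L; LN→GM adds G, M → {G, L, M, N}.
{G, L, M}⁺: GLM→N adds N → {G, L, M, N}.
Any other superkey contains one of these as a subset, so there are no further candidate keys.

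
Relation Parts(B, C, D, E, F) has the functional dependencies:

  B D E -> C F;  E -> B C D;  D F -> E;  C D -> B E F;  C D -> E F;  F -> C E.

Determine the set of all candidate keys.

{E}⁺: E→BCD adds B, C, D; CD→BEF adds F → {B, C, D, E, F}.
{F}⁺: F→CE adds C, E; E→BCD adds B, D → {B, C, D, E, F}.
{C, D}⁺: CD→BEF adds B, E, F → {B, C, D, E, F}.
Any other superkey contains one of these as a subset, so there are no further candidate keys.

{E}, {F}, {C, D}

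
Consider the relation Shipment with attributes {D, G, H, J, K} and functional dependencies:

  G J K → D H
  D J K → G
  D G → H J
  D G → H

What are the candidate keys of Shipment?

Attribute K never appears on the right-hand side of any dependency, so K must belong to every candidate key.
{K}⁺ = {K}, which is not all of the schema, so we must add further attributes.
{D, G, K}⁺: DG→HJ adds H, J → {D, G, H, J, K}. Minimal: {G, K}⁺ = {G, K}; {D, K}⁺ = {D, K}; {D, G}⁺ = {D, G, H, J} — none reach the full schema.
{D, J, K}⁺: DJK→G adds G; DG→HJ adds H → {D, G, H, J, K}. Minimal: {J, K}⁺ = {J, K}; {D, K}⁺ = {D, K}; {D, J}⁺ = {D, J} — none reach the full schema.
{G, J, K}⁺: GJK→DH adds D, H → {D, G, H, J, K}. Minimal: {J, K}⁺ = {J, K}; {G, K}⁺ = {G, K}; {G, J}⁺ = {G, J} — none reach the full schema.
Any other superkey contains one of these as a subset, so there are no further candidate keys.

(D, G, K), (D, J, K), (G, J, K)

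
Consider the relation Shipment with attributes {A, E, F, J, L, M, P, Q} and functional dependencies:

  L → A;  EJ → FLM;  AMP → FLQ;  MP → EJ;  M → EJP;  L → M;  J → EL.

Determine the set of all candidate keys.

{J}, {L}, {M}

{J}⁺: J→EL adds E, L; L→A adds A; EJ→FLM adds F, M; M→EJP adds P; AMP→FLQ adds Q → {A, E, F, J, L, M, P, Q}.
{L}⁺: L→A adds A; L→M adds M; M→EJP adds E, J, P; EJ→FLM adds F; AMP→FLQ adds Q → {A, E, F, J, L, M, P, Q}.
{M}⁺: M→EJP adds E, J, P; J→EL adds L; L→A adds A; EJ→FLM adds F; AMP→FLQ adds Q → {A, E, F, J, L, M, P, Q}.
Any other superkey contains one of these as a subset, so there are no further candidate keys.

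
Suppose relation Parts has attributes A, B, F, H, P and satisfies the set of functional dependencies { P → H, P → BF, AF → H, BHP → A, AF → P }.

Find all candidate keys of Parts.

{P}; {A, F}

{P}⁺: P→H adds H; P→BF adds B, F; BHP→A adds A → {A, B, F, H, P}.
{A, F}⁺: AF→H adds H; AF→P adds P; P→BF adds B → {A, B, F, H, P}. Minimal: {F}⁺ = {F}; {A}⁺ = {A} — none reach the full schema.
Any other superkey contains one of these as a subset, so there are no further candidate keys.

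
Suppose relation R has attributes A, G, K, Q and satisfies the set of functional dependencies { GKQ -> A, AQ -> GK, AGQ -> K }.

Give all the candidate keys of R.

(A, Q), (G, K, Q)

{A, Q}⁺: AQ→GK adds G, K → {A, G, K, Q}. Minimal: {Q}⁺ = {Q}; {A}⁺ = {A} — none reach the full schema.
{G, K, Q}⁺: GKQ→A adds A → {A, G, K, Q}. Minimal: {K, Q}⁺ = {K, Q}; {G, Q}⁺ = {G, Q}; {G, K}⁺ = {G, K} — none reach the full schema.
Any other superkey contains one of these as a subset, so there are no further candidate keys.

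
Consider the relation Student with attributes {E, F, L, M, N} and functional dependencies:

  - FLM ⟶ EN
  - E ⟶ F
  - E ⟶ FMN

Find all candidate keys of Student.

EL, FLM

{E, L}⁺: E→F adds F; E→FMN adds M, N → {E, F, L, M, N}. Minimal: {L}⁺ = {L}; {E}⁺ = {E, F, M, N} — none reach the full schema.
{F, L, M}⁺: FLM→EN adds E, N → {E, F, L, M, N}. Minimal: {L, M}⁺ = {L, M}; {F, M}⁺ = {F, M}; {F, L}⁺ = {F, L} — none reach the full schema.
Any other superkey contains one of these as a subset, so there are no further candidate keys.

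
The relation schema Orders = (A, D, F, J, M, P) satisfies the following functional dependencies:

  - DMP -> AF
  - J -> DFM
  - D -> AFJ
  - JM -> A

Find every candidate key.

Attribute P never appears on the right-hand side of any dependency, so P must belong to every candidate key.
{P}⁺ = {P}, which is not all of the schema, so we must add further attributes.
{D, P}⁺: D→AFJ adds A, F, J; J→DFM adds M → {A, D, F, J, M, P}. Minimal: {P}⁺ = {P}; {D}⁺ = {A, D, F, J, M} — none reach the full schema.
{J, P}⁺: J→DFM adds D, F, M; D→AFJ adds A → {A, D, F, J, M, P}. Minimal: {P}⁺ = {P}; {J}⁺ = {A, D, F, J, M} — none reach the full schema.
Any other superkey contains one of these as a subset, so there are no further candidate keys.

(D, P); (J, P)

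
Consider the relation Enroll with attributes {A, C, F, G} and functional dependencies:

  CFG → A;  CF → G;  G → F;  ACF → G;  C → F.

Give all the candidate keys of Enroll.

Attribute C never appears on the right-hand side of any dependency, so C must belong to every candidate key.
{C}⁺ = {A, C, F, G}, which is all of the schema, so {C} is the only candidate key.

(C)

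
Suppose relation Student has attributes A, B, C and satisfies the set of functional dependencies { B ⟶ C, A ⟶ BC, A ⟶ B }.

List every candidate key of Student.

A

Attribute A never appears on the right-hand side of any dependency, so A must belong to every candidate key.
{A}⁺ = {A, B, C}, which is all of the schema, so {A} is the only candidate key.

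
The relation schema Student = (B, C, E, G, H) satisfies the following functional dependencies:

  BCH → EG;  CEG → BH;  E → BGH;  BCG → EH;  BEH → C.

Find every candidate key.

{E}⁺: E→BGH adds B, G, H; BEH→C adds C → {B, C, E, G, H}.
{B, C, G}⁺: BCG→EH adds E, H → {B, C, E, G, H}. Minimal: {C, G}⁺ = {C, G}; {B, G}⁺ = {B, G}; {B, C}⁺ = {B, C} — none reach the full schema.
{B, C, H}⁺: BCH→EG adds E, G → {B, C, E, G, H}. Minimal: {C, H}⁺ = {C, H}; {B, H}⁺ = {B, H}; {B, C}⁺ = {B, C} — none reach the full schema.

{E}; {B, C, G}; {B, C, H}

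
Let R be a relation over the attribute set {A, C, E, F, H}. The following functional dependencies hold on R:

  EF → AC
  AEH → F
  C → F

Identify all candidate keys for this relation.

Attributes E, H never appear on any right-hand side, so every candidate key must contain {E, H}.
{E, H}⁺ = {E, H}, which is not all of the schema, so we must add further attributes.
{A, E, H}⁺: AEH→F adds F; EF→AC adds C → {A, C, E, F, H}. Minimal: {E, H}⁺ = {E, H}; {A, H}⁺ = {A, H}; {A, E}⁺ = {A, E} — none reach the full schema.
{C, E, H}⁺: C→F adds F; EF→AC adds A → {A, C, E, F, H}. Minimal: {E, H}⁺ = {E, H}; {C, H}⁺ = {C, F, H}; {C, E}⁺ = {A, C, E, F} — none reach the full schema.
{E, F, H}⁺: EF→AC adds A, C → {A, C, E, F, H}. Minimal: {F, H}⁺ = {F, H}; {E, H}⁺ = {E, H}; {E, F}⁺ = {A, C, E, F} — none reach the full schema.
Any other superkey contains one of these as a subset, so there are no further candidate keys.

{A, E, H}, {C, E, H}, {E, F, H}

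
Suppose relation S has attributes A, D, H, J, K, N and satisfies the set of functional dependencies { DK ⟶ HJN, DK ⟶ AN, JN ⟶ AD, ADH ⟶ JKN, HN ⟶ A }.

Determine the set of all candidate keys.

{D, K}⁺: DK→HJN adds H, J, N; DK→AN adds A → {A, D, H, J, K, N}. Minimal: {K}⁺ = {K}; {D}⁺ = {D} — none reach the full schema.
{A, D, H}⁺: ADH→JKN adds J, K, N → {A, D, H, J, K, N}. Minimal: {D, H}⁺ = {D, H}; {A, H}⁺ = {A, H}; {A, D}⁺ = {A, D} — none reach the full schema.
{D, H, N}⁺: HN→A adds A; ADH→JKN adds J, K → {A, D, H, J, K, N}. Minimal: {H, N}⁺ = {A, H, N}; {D, N}⁺ = {D, N}; {D, H}⁺ = {D, H} — none reach the full schema.
{H, J, N}⁺: JN→AD adds A, D; ADH→JKN adds K → {A, D, H, J, K, N}. Minimal: {J, N}⁺ = {A, D, J, N}; {H, N}⁺ = {A, H, N}; {H, J}⁺ = {H, J} — none reach the full schema.
{J, K, N}⁺: JN→AD adds A, D; DK→HJN adds H → {A, D, H, J, K, N}. Minimal: {K, N}⁺ = {K, N}; {J, N}⁺ = {A, D, J, N}; {J, K}⁺ = {J, K} — none reach the full schema.
Any other superkey contains one of these as a subset, so there are no further candidate keys.

(D, K); (A, D, H); (D, H, N); (H, J, N); (J, K, N)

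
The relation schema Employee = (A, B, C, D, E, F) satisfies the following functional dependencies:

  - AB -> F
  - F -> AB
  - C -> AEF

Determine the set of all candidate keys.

{C, D}⁺: C→AEF adds A, E, F; F→AB adds B → {A, B, C, D, E, F}.
No other minimal superkey exists.

CD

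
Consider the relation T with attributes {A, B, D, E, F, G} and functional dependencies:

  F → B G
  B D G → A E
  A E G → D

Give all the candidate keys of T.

{D, F}; {A, E, F}

Attribute F never appears on the right-hand side of any dependency, so F must belong to every candidate key.
{F}⁺ = {B, F, G}, which is not all of the schema, so we must add further attributes.
{D, F}⁺: F→BG adds B, G; BDG→AE adds A, E → {A, B, D, E, F, G}. Minimal: {F}⁺ = {B, F, G}; {D}⁺ = {D} — none reach the full schema.
{A, E, F}⁺: F→BG adds B, G; AEG→D adds D → {A, B, D, E, F, G}. Minimal: {E, F}⁺ = {B, E, F, G}; {A, F}⁺ = {A, B, F, G}; {A, E}⁺ = {A, E} — none reach the full schema.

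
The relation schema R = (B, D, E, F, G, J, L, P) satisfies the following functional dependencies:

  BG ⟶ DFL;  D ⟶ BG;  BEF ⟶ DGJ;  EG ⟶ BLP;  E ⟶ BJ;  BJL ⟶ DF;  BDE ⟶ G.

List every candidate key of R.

Attribute E never appears on the right-hand side of any dependency, so E must belong to every candidate key.
{E}⁺ = {B, E, J}, which is not all of the schema, so we must add further attributes.
{D, E}⁺: D→BG adds B, G; EG→BLP adds L, P; E→BJ adds J; BJL→DF adds F → {B, D, E, F, G, J, L, P}.
{E, F}⁺: E→BJ adds B, J; BEF→DGJ adds D, G; EG→BLP adds L, P → {B, D, E, F, G, J, L, P}.
{E, G}⁺: EG→BLP adds B, L, P; E→BJ adds J; BJL→DF adds D, F → {B, D, E, F, G, J, L, P}.
{E, L}⁺: E→BJ adds B, J; BJL→DF adds D, F; BDE→G adds G; EG→BLP adds P → {B, D, E, F, G, J, L, P}.
Any other superkey contains one of these as a subset, so there are no further candidate keys.

(D, E); (E, F); (E, G); (E, L)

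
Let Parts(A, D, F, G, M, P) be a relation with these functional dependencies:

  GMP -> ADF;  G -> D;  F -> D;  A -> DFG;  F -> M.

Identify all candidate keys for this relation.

{A, P}; {F, G, P}; {G, M, P}

Attribute P never appears on the right-hand side of any dependency, so P must belong to every candidate key.
{P}⁺ = {P}, which is not all of the schema, so we must add further attributes.
{A, P}⁺: A→DFG adds D, F, G; F→M adds M → {A, D, F, G, M, P}. Minimal: {P}⁺ = {P}; {A}⁺ = {A, D, F, G, M} — none reach the full schema.
{F, G, P}⁺: G→D adds D; F→M adds M; GMP→ADF adds A → {A, D, F, G, M, P}. Minimal: {G, P}⁺ = {D, G, P}; {F, P}⁺ = {D, F, M, P}; {F, G}⁺ = {D, F, G, M} — none reach the full schema.
{G, M, P}⁺: GMP→ADF adds A, D, F → {A, D, F, G, M, P}. Minimal: {M, P}⁺ = {M, P}; {G, P}⁺ = {D, G, P}; {G, M}⁺ = {D, G, M} — none reach the full schema.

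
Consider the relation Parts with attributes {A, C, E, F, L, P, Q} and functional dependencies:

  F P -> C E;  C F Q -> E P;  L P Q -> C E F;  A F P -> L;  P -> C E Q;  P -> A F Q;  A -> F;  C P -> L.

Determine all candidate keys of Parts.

{P}⁺: P→CEQ adds C, E, Q; P→AFQ adds A, F; CP→L adds L → {A, C, E, F, L, P, Q}.
{A, C, Q}⁺: A→F adds F; CFQ→EP adds E, P; AFP→L adds L → {A, C, E, F, L, P, Q}. Minimal: {C, Q}⁺ = {C, Q}; {A, Q}⁺ = {A, F, Q}; {A, C}⁺ = {A, C, F} — none reach the full schema.
{C, F, Q}⁺: CFQ→EP adds E, P; P→AFQ adds A; CP→L adds L → {A, C, E, F, L, P, Q}. Minimal: {F, Q}⁺ = {F, Q}; {C, Q}⁺ = {C, Q}; {C, F}⁺ = {C, F} — none reach the full schema.

P, ACQ, CFQ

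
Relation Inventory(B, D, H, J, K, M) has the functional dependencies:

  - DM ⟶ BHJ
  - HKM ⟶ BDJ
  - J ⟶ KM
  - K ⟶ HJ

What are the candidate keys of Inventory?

{J}⁺: J→KM adds K, M; K→HJ adds H; HKM→BDJ adds B, D → {B, D, H, J, K, M}.
{K}⁺: K→HJ adds H, J; J→KM adds M; HKM→BDJ adds B, D → {B, D, H, J, K, M}.
{D, M}⁺: DM→BHJ adds B, H, J; J→KM adds K → {B, D, H, J, K, M}.

J, K, DM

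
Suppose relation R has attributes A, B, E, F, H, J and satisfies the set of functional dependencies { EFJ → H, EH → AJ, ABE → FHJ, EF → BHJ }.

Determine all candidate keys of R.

{E, F}; {A, B, E}; {B, E, H}

Attribute E never appears on the right-hand side of any dependency, so E must belong to every candidate key.
{E}⁺ = {E}, which is not all of the schema, so we must add further attributes.
{E, F}⁺: EF→BHJ adds B, H, J; EH→AJ adds A → {A, B, E, F, H, J}. Minimal: {F}⁺ = {F}; {E}⁺ = {E} — none reach the full schema.
{A, B, E}⁺: ABE→FHJ adds F, H, J → {A, B, E, F, H, J}. Minimal: {B, E}⁺ = {B, E}; {A, E}⁺ = {A, E}; {A, B}⁺ = {A, B} — none reach the full schema.
{B, E, H}⁺: EH→AJ adds A, J; ABE→FHJ adds F → {A, B, E, F, H, J}. Minimal: {E, H}⁺ = {A, E, H, J}; {B, H}⁺ = {B, H}; {B, E}⁺ = {B, E} — none reach the full schema.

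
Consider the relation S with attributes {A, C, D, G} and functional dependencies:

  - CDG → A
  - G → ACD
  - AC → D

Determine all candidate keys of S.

Attribute G never appears on the right-hand side of any dependency, so G must belong to every candidate key.
{G}⁺ = {A, C, D, G}, which is all of the schema, so {G} is the only candidate key.

{G}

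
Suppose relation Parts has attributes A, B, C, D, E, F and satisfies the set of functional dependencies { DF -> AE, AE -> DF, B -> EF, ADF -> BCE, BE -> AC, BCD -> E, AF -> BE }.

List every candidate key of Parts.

{B}⁺: B→EF adds E, F; BE→AC adds A, C; AE→DF adds D → {A, B, C, D, E, F}.
{A, E}⁺: AE→DF adds D, F; ADF→BCE adds B, C → {A, B, C, D, E, F}.
{A, F}⁺: AF→BE adds B, E; AE→DF adds D; ADF→BCE adds C → {A, B, C, D, E, F}.
{D, F}⁺: DF→AE adds A, E; ADF→BCE adds B, C → {A, B, C, D, E, F}.

(B), (A, E), (A, F), (D, F)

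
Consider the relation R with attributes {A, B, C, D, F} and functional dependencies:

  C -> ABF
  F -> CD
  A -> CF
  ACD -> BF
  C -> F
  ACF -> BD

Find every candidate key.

{A}⁺: A→CF adds C, F; ACF→BD adds B, D → {A, B, C, D, F}.
{C}⁺: C→ABF adds A, B, F; F→CD adds D → {A, B, C, D, F}.
{F}⁺: F→CD adds C, D; C→ABF adds A, B → {A, B, C, D, F}.

{A}, {C}, {F}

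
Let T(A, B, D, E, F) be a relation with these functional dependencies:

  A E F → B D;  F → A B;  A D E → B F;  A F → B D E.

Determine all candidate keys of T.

{F}⁺: F→AB adds A, B; AF→BDE adds D, E → {A, B, D, E, F}.
{A, D, E}⁺: ADE→BF adds B, F → {A, B, D, E, F}. Minimal: {D, E}⁺ = {D, E}; {A, E}⁺ = {A, E}; {A, D}⁺ = {A, D} — none reach the full schema.
Any other superkey contains one of these as a subset, so there are no further candidate keys.

{F}; {A, D, E}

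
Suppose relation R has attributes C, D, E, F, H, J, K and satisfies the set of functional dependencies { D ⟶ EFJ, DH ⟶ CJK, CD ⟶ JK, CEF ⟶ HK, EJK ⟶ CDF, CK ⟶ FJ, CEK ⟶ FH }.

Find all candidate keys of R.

{C, D}⁺: D→EFJ adds E, F, J; CD→JK adds K; CEF→HK adds H → {C, D, E, F, H, J, K}. Minimal: {D}⁺ = {D, E, F, J}; {C}⁺ = {C} — none reach the full schema.
{D, H}⁺: D→EFJ adds E, F, J; DH→CJK adds C, K → {C, D, E, F, H, J, K}. Minimal: {H}⁺ = {H}; {D}⁺ = {D, E, F, J} — none reach the full schema.
{D, K}⁺: D→EFJ adds E, F, J; EJK→CDF adds C; CEK→FH adds H → {C, D, E, F, H, J, K}. Minimal: {K}⁺ = {K}; {D}⁺ = {D, E, F, J} — none reach the full schema.
{C, E, F}⁺: CEF→HK adds H, K; CK→FJ adds J; EJK→CDF adds D → {C, D, E, F, H, J, K}. Minimal: {E, F}⁺ = {E, F}; {C, F}⁺ = {C, F}; {C, E}⁺ = {C, E} — none reach the full schema.
{C, E, K}⁺: CK→FJ adds F, J; CEK→FH adds H; EJK→CDF adds D → {C, D, E, F, H, J, K}. Minimal: {E, K}⁺ = {E, K}; {C, K}⁺ = {C, F, J, K}; {C, E}⁺ = {C, E} — none reach the full schema.
{E, J, K}⁺: EJK→CDF adds C, D, F; CEK→FH adds H → {C, D, E, F, H, J, K}. Minimal: {J, K}⁺ = {J, K}; {E, K}⁺ = {E, K}; {E, J}⁺ = {E, J} — none reach the full schema.

(C, D); (D, H); (D, K); (C, E, F); (C, E, K); (E, J, K)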